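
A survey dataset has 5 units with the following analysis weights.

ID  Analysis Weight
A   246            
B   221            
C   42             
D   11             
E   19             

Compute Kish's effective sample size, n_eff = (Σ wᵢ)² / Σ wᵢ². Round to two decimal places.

Σ wᵢ = 246 + 221 + 42 + 11 + 19 = 539
Σ wᵢ² = 60516 + 48841 + 1764 + 121 + 361 = 111603
n_eff = 539² / 111603 = 290521 / 111603 = 2.6031648

2.60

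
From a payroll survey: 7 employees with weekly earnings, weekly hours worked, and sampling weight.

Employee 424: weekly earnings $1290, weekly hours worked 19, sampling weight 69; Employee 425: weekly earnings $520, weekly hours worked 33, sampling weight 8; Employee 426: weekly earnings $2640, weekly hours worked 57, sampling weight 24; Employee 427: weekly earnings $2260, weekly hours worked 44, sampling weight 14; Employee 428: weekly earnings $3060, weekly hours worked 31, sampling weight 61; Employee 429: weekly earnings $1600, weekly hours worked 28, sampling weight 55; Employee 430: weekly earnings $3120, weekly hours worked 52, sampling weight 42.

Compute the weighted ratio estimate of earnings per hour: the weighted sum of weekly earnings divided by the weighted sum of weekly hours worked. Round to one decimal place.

64.7

Σ wᵢ·y = 1290×69 + 520×8 + 2640×24 + 2260×14 + 3060×61 + 1600×55 + 3120×42
  = 89010 + 4160 + 63360 + 31640 + 186660 + 88000 + 131040 = 593870
Σ wᵢ·x = 19×69 + 33×8 + 57×24 + 44×14 + 31×61 + 28×55 + 52×42
  = 1311 + 264 + 1368 + 616 + 1891 + 1540 + 2184 = 9174
Ratio = 593870 / 9174 = 64.734031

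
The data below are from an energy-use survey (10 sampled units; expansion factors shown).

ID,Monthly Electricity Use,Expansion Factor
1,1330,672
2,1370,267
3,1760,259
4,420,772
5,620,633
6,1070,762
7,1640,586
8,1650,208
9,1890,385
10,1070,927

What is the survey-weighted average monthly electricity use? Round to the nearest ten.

Weighted sum = 1330×672 + 1370×267 + 1760×259 + 420×772 + 620×633 + 1070×762 + 1640×586 + 1650×208 + 1890×385 + 1070×927
  = 893760 + 365790 + 455840 + 324240 + 392460 + 815340 + 961040 + 343200 + 727650 + 991890 = 6271210
Sum of weights = 672 + 267 + 259 + 772 + 633 + 762 + 586 + 208 + 385 + 927 = 5471
Weighted mean = 6271210 / 5471 = 1146.2639

1150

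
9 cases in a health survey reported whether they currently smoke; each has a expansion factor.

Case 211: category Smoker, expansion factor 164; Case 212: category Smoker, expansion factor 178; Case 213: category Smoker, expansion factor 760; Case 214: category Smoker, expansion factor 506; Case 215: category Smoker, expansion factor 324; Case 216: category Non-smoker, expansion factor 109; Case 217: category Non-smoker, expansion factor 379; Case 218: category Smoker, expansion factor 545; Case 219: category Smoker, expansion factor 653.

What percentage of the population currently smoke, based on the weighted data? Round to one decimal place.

Sum of weights for 'Smoker' = 164 + 178 + 760 + 506 + 324 + 545 + 653 = 3130
Total weight = 164 + 178 + 760 + 506 + 324 + 109 + 379 + 545 + 653 = 3618
Weighted proportion = 3130 / 3618 = 0.86511885 → 86.511885%

86.5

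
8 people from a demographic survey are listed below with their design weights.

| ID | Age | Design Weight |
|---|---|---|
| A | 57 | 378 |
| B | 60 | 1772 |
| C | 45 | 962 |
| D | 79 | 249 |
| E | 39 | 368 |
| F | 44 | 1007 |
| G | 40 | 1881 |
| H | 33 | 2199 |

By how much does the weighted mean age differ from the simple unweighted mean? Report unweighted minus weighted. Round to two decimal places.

Unweighted sum = 57 + 60 + 45 + 79 + 39 + 44 + 40 + 33 = 397
Unweighted mean = 397 / 8 = 49.625
Weighted sum = 57×378 + 60×1772 + 45×962 + 79×249 + 39×368 + 44×1007 + 40×1881 + 33×2199
  = 397294
Sum of weights = 8816
Weighted mean = 397294 / 8816 = 45.065109
Difference (unweighted minus weighted) = 4.5598911

4.56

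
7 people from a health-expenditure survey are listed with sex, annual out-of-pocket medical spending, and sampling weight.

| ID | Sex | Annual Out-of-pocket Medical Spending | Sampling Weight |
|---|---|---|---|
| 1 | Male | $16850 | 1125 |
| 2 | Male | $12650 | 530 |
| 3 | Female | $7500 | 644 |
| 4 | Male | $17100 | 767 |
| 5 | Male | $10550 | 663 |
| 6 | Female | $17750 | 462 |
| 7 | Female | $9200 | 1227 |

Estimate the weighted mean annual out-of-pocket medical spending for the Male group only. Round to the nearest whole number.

14837

Male rows: 1, 2, 4, 5
Weighted sum = 16850×1125 + 12650×530 + 17100×767 + 10550×663
  = 18956250 + 6704500 + 13115700 + 6994650 = 45771100
Sum of weights = 1125 + 530 + 767 + 663 = 3085
Weighted mean = 45771100 / 3085 = 14836.661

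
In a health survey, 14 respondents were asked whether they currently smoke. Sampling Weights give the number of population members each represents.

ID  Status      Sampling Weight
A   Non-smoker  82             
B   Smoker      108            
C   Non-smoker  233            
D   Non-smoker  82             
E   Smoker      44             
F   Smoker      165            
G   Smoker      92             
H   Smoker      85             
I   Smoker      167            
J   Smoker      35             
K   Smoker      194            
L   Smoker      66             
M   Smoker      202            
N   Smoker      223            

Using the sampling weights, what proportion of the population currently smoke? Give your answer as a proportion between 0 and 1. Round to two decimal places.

Sum of weights for 'Smoker' = 108 + 44 + 165 + 92 + 85 + 167 + 35 + 194 + 66 + 202 + 223 = 1381
Total weight = 1778
Weighted proportion = 1381 / 1778 = 0.77671541

0.78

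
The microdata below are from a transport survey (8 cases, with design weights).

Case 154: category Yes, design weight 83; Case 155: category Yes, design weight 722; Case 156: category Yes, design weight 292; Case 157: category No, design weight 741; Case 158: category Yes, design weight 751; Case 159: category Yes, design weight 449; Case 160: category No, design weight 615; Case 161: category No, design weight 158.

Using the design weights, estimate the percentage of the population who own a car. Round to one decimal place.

60.3

Sum of weights for 'Yes' = 83 + 722 + 292 + 751 + 449 = 2297
Total weight = 83 + 722 + 292 + 741 + 751 + 449 + 615 + 158 = 3811
Weighted proportion = 2297 / 3811 = 0.60272894 → 60.272894%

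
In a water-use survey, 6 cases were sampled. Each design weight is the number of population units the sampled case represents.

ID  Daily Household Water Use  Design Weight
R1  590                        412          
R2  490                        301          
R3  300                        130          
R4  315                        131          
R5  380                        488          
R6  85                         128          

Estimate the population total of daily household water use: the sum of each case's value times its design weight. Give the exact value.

667155

Weighted total = 590×412 + 490×301 + 300×130 + 315×131 + 380×488 + 85×128
  = 667155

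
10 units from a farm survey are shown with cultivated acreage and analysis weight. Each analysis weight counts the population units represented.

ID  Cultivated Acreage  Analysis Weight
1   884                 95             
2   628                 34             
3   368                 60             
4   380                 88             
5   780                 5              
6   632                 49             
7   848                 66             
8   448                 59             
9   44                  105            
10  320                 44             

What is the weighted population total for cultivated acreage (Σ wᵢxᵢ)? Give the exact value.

296820

Weighted total = 296820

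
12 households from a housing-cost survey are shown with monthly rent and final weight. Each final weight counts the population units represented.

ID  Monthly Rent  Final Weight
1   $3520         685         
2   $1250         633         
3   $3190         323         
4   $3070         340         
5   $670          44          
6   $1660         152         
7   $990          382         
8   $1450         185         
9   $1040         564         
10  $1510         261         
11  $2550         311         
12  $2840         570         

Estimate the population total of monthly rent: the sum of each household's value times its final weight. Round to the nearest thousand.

Weighted total = 3520×685 + 1250×633 + 3190×323 + 3070×340 + 670×44 + 1660×152 + 990×382 + 1450×185 + 1040×564 + 1510×261 + 2550×311 + 2840×570
  = 2411200 + 791250 + 1030370 + 1043800 + 29480 + 252320 + 378180 + 268250 + 586560 + 394110 + 793050 + 1618800 = 9597370

9597000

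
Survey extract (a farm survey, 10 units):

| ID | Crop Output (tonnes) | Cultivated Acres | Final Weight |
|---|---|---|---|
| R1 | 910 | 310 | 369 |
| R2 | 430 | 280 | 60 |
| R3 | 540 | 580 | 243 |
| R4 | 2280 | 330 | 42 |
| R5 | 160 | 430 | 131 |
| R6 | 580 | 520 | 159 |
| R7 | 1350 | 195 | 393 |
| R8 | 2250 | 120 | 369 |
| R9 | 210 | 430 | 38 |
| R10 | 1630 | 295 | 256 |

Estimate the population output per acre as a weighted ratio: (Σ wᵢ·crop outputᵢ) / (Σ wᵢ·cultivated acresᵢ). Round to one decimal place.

3.9

Σ wᵢ·y = 910×369 + 430×60 + 540×243 + 2280×42 + 160×131 + 580×159 + 1350×393 + 2250×369 + 210×38 + 1630×256
  = 335790 + 25800 + 131220 + 95760 + 20960 + 92220 + 530550 + 830250 + 7980 + 417280 = 2487810
Σ wᵢ·x = 310×369 + 280×60 + 580×243 + 330×42 + 430×131 + 520×159 + 195×393 + 120×369 + 430×38 + 295×256
  = 114390 + 16800 + 140940 + 13860 + 56330 + 82680 + 76635 + 44280 + 16340 + 75520 = 637775
Ratio = 2487810 / 637775 = 3.9007644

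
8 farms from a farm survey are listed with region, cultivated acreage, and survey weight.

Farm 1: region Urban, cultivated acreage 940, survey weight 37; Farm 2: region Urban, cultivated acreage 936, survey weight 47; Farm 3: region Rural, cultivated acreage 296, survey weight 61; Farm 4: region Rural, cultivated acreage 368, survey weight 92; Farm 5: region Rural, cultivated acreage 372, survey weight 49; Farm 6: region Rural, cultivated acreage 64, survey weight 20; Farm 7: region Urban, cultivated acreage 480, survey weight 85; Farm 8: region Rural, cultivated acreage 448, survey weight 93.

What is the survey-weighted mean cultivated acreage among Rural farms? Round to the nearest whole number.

359

Rural rows: 3, 4, 5, 6, 8
Weighted sum = 296×61 + 368×92 + 372×49 + 64×20 + 448×93
  = 18056 + 33856 + 18228 + 1280 + 41664 = 113084
Sum of weights = 61 + 92 + 49 + 20 + 93 = 315
Weighted mean = 113084 / 315 = 358.99683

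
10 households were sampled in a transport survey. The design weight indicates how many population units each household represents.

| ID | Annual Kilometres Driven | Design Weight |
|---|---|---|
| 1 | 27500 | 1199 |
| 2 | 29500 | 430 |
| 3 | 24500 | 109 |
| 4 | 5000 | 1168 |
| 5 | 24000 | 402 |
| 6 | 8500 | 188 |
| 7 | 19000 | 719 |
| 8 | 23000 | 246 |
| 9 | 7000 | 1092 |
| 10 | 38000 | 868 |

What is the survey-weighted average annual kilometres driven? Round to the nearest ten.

19520

Weighted sum = 27500×1199 + 29500×430 + 24500×109 + 5000×1168 + 24000×402 + 8500×188 + 19000×719 + 23000×246 + 7000×1092 + 38000×868
  = 32972500 + 12685000 + 2670500 + 5840000 + 9648000 + 1598000 + 13661000 + 5658000 + 7644000 + 32984000 = 125361000
Sum of weights = 6421
Weighted mean = 125361000 / 6421 = 19523.594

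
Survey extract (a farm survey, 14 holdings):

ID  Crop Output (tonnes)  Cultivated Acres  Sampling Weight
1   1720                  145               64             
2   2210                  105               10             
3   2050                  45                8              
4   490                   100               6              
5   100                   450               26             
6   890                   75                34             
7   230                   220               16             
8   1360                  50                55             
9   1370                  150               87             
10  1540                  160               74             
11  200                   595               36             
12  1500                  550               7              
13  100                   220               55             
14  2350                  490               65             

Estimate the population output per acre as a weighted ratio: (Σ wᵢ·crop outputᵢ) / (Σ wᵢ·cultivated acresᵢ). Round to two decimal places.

Σ wᵢ·y = 671960
Σ wᵢ·x = 125920
Ratio = 671960 / 125920 = 5.3364041

5.34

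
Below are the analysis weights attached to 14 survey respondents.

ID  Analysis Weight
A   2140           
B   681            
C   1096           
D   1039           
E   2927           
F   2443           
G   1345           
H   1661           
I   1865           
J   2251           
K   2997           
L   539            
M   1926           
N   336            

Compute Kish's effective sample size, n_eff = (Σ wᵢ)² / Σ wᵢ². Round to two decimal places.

11.24

Σ wᵢ = 23246
Σ wᵢ² = 48067750
n_eff = 23246² / 48067750 = 540376516 / 48067750 = 11.241977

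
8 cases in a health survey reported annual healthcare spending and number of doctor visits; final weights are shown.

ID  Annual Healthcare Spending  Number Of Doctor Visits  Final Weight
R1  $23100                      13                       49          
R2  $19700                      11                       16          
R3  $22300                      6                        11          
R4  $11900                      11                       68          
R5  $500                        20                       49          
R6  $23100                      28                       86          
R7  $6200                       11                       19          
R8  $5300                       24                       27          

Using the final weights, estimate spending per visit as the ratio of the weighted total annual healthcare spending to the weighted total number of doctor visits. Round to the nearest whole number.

Σ wᵢ·y = 23100×49 + 19700×16 + 22300×11 + 11900×68 + 500×49 + 23100×86 + 6200×19 + 5300×27
  = 1131900 + 315200 + 245300 + 809200 + 24500 + 1986600 + 117800 + 143100 = 4773600
Σ wᵢ·x = 13×49 + 11×16 + 6×11 + 11×68 + 20×49 + 28×86 + 11×19 + 24×27
  = 637 + 176 + 66 + 748 + 980 + 2408 + 209 + 648 = 5872
Ratio = 4773600 / 5872 = 812.94278

813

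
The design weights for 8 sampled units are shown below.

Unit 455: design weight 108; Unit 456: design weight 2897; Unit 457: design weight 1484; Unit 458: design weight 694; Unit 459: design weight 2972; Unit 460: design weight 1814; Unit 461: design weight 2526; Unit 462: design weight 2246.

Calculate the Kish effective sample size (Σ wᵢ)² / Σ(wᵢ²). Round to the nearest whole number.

6

Σ wᵢ = 108 + 2897 + 1484 + 694 + 2972 + 1814 + 2526 + 2246 = 14741
Σ wᵢ² = 11664 + 8392609 + 2202256 + 481636 + 8832784 + 3290596 + 6380676 + 5044516 = 34636737
n_eff = 14741² / 34636737 = 217297081 / 34636737 = 6.2736014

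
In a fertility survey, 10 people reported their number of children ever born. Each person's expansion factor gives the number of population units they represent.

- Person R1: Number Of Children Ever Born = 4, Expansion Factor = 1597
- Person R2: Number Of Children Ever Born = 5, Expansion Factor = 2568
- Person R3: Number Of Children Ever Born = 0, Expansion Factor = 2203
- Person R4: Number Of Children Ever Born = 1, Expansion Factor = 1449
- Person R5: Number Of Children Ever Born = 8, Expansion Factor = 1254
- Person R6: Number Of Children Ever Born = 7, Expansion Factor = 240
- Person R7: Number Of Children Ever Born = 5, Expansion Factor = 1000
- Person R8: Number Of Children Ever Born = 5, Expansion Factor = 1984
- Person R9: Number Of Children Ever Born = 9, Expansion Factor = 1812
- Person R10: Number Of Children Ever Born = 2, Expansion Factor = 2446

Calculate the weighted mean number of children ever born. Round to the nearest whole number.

Weighted sum = 4×1597 + 5×2568 + 0×2203 + 1×1449 + 8×1254 + 7×240 + 5×1000 + 5×1984 + 9×1812 + 2×2446
  = 6388 + 12840 + 0 + 1449 + 10032 + 1680 + 5000 + 9920 + 16308 + 4892 = 68509
Sum of weights = 1597 + 2568 + 2203 + 1449 + 1254 + 240 + 1000 + 1984 + 1812 + 2446 = 16553
Weighted mean = 68509 / 16553 = 4.1387664

4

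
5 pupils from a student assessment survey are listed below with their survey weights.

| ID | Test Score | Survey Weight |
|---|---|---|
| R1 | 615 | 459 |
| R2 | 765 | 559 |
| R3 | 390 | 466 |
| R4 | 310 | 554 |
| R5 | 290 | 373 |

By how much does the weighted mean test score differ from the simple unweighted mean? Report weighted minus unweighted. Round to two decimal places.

Unweighted sum = 2370
Unweighted mean = 2370 / 5 = 474
Weighted sum = 1171570
Sum of weights = 459 + 559 + 466 + 554 + 373 = 2411
Weighted mean = 1171570 / 2411 = 485.927
Difference (weighted minus unweighted) = 11.927001

11.93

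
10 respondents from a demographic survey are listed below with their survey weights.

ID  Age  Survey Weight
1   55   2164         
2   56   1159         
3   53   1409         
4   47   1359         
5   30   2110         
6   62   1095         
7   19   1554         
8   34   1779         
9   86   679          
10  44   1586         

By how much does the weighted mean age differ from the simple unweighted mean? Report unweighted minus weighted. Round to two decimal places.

3.49

Unweighted sum = 55 + 56 + 53 + 47 + 30 + 62 + 19 + 34 + 86 + 44 = 486
Unweighted mean = 486 / 10 = 48.6
Weighted sum = 55×2164 + 56×1159 + 53×1409 + 47×1359 + 30×2110 + 62×1095 + 19×1554 + 34×1779 + 86×679 + 44×1586
  = 119020 + 64904 + 74677 + 63873 + 63300 + 67890 + 29526 + 60486 + 58394 + 69784 = 671854
Sum of weights = 2164 + 1159 + 1409 + 1359 + 2110 + 1095 + 1554 + 1779 + 679 + 1586 = 14894
Weighted mean = 671854 / 14894 = 45.109037
Difference (unweighted minus weighted) = 3.4909628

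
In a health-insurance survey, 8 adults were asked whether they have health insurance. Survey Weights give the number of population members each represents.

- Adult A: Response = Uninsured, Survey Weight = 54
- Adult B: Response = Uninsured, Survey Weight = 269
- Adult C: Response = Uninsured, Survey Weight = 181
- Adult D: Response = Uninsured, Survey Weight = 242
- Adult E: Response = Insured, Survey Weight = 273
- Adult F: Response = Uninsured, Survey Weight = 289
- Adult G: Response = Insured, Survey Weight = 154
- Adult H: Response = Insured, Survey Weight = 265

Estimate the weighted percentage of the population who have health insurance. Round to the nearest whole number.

40

Sum of weights for 'Insured' = 273 + 154 + 265 = 692
Total weight = 54 + 269 + 181 + 242 + 273 + 289 + 154 + 265 = 1727
Weighted proportion = 692 / 1727 = 0.40069485 → 40.069485%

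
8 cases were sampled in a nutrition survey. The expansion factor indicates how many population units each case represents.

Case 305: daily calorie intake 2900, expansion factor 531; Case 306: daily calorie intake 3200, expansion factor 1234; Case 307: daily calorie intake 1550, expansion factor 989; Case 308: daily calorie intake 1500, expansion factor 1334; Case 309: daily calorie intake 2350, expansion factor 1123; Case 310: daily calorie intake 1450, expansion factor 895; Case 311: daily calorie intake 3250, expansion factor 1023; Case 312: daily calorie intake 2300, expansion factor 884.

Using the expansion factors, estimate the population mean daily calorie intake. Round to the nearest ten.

2290

Weighted sum = 2900×531 + 3200×1234 + 1550×989 + 1500×1334 + 2350×1123 + 1450×895 + 3250×1023 + 2300×884
  = 1539900 + 3948800 + 1532950 + 2001000 + 2639050 + 1297750 + 3324750 + 2033200 = 18317400
Sum of weights = 531 + 1234 + 989 + 1334 + 1123 + 895 + 1023 + 884 = 8013
Weighted mean = 18317400 / 8013 = 2285.9603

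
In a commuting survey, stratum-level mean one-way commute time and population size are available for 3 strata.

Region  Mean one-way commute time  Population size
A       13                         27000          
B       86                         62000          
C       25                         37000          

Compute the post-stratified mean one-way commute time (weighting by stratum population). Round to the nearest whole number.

52

Σ Nₕ·x̄ₕ = 13×27000 + 86×62000 + 25×37000
  = 351000 + 5332000 + 925000 = 6608000
Σ Nₕ = 27000 + 62000 + 37000 = 126000
Overall mean = 6608000 / 126000 = 52.444444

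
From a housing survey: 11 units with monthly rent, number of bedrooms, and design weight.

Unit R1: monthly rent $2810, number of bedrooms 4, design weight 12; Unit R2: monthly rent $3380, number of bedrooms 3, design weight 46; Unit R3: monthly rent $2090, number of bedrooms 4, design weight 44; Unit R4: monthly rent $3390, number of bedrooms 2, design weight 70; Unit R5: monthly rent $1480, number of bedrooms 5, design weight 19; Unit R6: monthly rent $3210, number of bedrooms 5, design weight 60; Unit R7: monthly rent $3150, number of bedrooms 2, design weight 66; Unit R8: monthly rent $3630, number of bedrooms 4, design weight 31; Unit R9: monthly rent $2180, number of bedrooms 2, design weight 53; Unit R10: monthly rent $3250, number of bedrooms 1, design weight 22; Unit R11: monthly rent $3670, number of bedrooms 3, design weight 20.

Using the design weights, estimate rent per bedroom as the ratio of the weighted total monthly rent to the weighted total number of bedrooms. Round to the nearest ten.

980

Σ wᵢ·y = 1320050
Σ wᵢ·x = 1341
Ratio = 1320050 / 1341 = 984.37733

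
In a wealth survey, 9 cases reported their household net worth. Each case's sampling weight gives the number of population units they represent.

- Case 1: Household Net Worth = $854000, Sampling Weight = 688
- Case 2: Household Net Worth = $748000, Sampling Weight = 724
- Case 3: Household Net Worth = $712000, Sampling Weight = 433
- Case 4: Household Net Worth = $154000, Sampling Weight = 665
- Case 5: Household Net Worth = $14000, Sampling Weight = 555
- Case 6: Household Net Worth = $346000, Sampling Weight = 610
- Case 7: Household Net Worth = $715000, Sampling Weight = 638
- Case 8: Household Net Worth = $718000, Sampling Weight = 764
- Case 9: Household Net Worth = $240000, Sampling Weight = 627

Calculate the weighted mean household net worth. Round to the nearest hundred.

Weighted sum = 854000×688 + 748000×724 + 712000×433 + 154000×665 + 14000×555 + 346000×610 + 715000×638 + 718000×764 + 240000×627
  = 587552000 + 541552000 + 308296000 + 102410000 + 7770000 + 211060000 + 456170000 + 548552000 + 150480000 = 2913842000
Sum of weights = 688 + 724 + 433 + 665 + 555 + 610 + 638 + 764 + 627 = 5704
Weighted mean = 2913842000 / 5704 = 510841.87

510800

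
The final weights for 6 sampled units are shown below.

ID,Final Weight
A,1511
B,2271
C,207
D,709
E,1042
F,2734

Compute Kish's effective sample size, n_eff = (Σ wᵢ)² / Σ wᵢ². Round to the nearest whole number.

4

Σ wᵢ = 1511 + 2271 + 207 + 709 + 1042 + 2734 = 8474
Σ wᵢ² = 2283121 + 5157441 + 42849 + 502681 + 1085764 + 7474756 = 16546612
n_eff = 8474² / 16546612 = 71808676 / 16546612 = 4.3397812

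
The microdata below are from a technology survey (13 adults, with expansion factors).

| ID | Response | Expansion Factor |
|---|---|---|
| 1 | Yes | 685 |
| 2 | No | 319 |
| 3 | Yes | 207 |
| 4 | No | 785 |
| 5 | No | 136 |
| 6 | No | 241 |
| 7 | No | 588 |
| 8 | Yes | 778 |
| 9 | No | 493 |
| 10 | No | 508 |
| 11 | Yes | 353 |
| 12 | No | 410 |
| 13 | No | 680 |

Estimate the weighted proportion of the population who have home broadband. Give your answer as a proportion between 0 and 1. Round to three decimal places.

Sum of weights for 'Yes' = 685 + 207 + 778 + 353 = 2023
Total weight = 6183
Weighted proportion = 2023 / 6183 = 0.32718745

0.327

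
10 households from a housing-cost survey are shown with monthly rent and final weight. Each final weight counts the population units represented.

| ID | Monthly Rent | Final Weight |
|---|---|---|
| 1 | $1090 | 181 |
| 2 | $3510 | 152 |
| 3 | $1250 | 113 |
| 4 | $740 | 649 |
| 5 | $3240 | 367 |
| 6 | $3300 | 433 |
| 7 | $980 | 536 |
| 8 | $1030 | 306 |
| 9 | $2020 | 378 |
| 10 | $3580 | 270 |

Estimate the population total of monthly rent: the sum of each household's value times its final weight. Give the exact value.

Weighted total = 1090×181 + 3510×152 + 1250×113 + 740×649 + 3240×367 + 3300×433 + 980×536 + 1030×306 + 2020×378 + 3580×270
  = 197290 + 533520 + 141250 + 480260 + 1189080 + 1428900 + 525280 + 315180 + 763560 + 966600 = 6540920

6540920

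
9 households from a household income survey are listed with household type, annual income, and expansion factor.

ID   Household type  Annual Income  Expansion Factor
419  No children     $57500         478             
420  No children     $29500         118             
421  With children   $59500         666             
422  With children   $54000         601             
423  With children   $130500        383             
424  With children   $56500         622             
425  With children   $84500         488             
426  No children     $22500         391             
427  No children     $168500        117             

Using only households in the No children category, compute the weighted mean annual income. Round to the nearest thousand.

No children rows: 419, 420, 426, 427
Weighted sum = 57500×478 + 29500×118 + 22500×391 + 168500×117
  = 27485000 + 3481000 + 8797500 + 19714500 = 59478000
Sum of weights = 478 + 118 + 391 + 117 = 1104
Weighted mean = 59478000 / 1104 = 53875

54000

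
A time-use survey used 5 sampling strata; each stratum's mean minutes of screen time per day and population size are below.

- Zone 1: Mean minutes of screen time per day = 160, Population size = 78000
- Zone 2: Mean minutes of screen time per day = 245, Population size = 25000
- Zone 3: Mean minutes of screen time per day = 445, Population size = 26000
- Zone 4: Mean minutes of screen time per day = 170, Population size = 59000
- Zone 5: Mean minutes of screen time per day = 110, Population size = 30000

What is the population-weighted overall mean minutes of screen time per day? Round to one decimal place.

199.6

Σ Nₕ·x̄ₕ = 160×78000 + 245×25000 + 445×26000 + 170×59000 + 110×30000
  = 12480000 + 6125000 + 11570000 + 10030000 + 3300000 = 43505000
Σ Nₕ = 78000 + 25000 + 26000 + 59000 + 30000 = 218000
Overall mean = 43505000 / 218000 = 199.56422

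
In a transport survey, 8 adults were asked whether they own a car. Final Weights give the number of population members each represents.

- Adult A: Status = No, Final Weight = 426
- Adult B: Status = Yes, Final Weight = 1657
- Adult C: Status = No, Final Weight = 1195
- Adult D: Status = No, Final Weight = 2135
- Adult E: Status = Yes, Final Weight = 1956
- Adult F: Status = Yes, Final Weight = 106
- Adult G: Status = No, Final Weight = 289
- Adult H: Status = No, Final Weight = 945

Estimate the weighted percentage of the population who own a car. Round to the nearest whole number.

Sum of weights for 'Yes' = 1657 + 1956 + 106 = 3719
Total weight = 426 + 1657 + 1195 + 2135 + 1956 + 106 + 289 + 945 = 8709
Weighted proportion = 3719 / 8709 = 0.42702951 → 42.702951%

43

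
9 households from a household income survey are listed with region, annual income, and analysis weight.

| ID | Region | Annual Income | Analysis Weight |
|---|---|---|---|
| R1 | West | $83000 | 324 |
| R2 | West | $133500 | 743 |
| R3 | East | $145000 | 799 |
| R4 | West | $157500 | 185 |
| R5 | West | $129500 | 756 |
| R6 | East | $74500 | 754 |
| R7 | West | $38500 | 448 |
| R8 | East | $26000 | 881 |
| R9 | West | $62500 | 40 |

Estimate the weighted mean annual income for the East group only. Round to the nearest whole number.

East rows: R3, R6, R8
Weighted sum = 145000×799 + 74500×754 + 26000×881
  = 115855000 + 56173000 + 22906000 = 194934000
Sum of weights = 799 + 754 + 881 = 2434
Weighted mean = 194934000 / 2434 = 80087.921

80088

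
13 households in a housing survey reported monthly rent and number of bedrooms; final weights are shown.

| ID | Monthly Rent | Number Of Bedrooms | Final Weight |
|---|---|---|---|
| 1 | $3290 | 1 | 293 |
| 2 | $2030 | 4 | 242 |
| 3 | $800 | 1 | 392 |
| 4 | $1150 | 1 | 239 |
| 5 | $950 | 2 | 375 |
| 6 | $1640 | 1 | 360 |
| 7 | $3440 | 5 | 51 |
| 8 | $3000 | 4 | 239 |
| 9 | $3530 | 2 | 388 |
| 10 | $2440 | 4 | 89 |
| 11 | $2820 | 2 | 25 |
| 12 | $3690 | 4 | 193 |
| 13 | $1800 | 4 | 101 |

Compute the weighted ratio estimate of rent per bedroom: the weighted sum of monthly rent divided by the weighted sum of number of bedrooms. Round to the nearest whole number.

979

Σ wᵢ·y = 6434040
Σ wᵢ·x = 6571
Ratio = 6434040 / 6571 = 979.1569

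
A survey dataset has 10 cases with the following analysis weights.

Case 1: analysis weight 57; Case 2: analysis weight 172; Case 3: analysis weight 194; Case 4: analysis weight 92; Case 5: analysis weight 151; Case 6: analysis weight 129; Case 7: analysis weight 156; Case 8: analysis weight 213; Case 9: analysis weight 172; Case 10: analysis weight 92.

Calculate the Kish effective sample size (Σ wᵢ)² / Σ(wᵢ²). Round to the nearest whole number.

Σ wᵢ = 57 + 172 + 194 + 92 + 151 + 129 + 156 + 213 + 172 + 92 = 1428
Σ wᵢ² = 3249 + 29584 + 37636 + 8464 + 22801 + 16641 + 24336 + 45369 + 29584 + 8464 = 226128
n_eff = 1428² / 226128 = 2039184 / 226128 = 9.0178306

9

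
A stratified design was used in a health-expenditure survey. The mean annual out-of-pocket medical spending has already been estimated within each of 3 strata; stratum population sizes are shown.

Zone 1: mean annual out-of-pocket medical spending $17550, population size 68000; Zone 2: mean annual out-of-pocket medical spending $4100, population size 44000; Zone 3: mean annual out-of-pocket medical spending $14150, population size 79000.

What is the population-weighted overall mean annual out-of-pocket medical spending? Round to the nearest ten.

13050

Σ Nₕ·x̄ₕ = 17550×68000 + 4100×44000 + 14150×79000
  = 1193400000 + 180400000 + 1117850000 = 2491650000
Σ Nₕ = 68000 + 44000 + 79000 = 191000
Overall mean = 2491650000 / 191000 = 13045.288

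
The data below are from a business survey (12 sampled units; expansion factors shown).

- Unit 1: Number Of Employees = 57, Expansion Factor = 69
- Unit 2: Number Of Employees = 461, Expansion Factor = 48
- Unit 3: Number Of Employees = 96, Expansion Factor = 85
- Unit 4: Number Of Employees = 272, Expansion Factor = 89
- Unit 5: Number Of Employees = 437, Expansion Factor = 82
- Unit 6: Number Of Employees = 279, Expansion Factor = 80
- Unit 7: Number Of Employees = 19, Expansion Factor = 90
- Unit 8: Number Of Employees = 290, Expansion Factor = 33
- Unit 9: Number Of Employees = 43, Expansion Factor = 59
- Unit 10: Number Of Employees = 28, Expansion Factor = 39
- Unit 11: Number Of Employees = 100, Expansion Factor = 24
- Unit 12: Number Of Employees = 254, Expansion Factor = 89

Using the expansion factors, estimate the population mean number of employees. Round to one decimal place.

198.9

Weighted sum = 156498
Sum of weights = 69 + 48 + 85 + 89 + 82 + 80 + 90 + 33 + 59 + 39 + 24 + 89 = 787
Weighted mean = 156498 / 787 = 198.85388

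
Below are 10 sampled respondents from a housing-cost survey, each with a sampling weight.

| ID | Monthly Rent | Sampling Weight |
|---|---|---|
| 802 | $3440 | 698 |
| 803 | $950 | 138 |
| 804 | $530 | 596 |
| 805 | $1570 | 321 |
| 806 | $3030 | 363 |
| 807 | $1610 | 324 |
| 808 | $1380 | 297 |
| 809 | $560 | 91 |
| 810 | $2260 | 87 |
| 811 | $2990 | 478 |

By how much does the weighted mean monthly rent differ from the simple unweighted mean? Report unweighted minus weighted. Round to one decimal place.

Unweighted sum = 3440 + 950 + 530 + 1570 + 3030 + 1610 + 1380 + 560 + 2260 + 2990 = 18320
Unweighted mean = 18320 / 10 = 1832
Weighted sum = 3440×698 + 950×138 + 530×596 + 1570×321 + 3030×363 + 1610×324 + 1380×297 + 560×91 + 2260×87 + 2990×478
  = 2401120 + 131100 + 315880 + 503970 + 1099890 + 521640 + 409860 + 50960 + 196620 + 1429220 = 7060260
Sum of weights = 698 + 138 + 596 + 321 + 363 + 324 + 297 + 91 + 87 + 478 = 3393
Weighted mean = 7060260 / 3393 = 2080.8311
Difference (unweighted minus weighted) = -248.83112

-248.8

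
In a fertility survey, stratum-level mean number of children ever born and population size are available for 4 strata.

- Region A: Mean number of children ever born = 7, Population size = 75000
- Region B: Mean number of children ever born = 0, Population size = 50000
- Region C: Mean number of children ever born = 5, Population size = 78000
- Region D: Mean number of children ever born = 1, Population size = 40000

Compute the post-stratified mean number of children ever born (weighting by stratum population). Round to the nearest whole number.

Σ Nₕ·x̄ₕ = 7×75000 + 0×50000 + 5×78000 + 1×40000
  = 525000 + 0 + 390000 + 40000 = 955000
Σ Nₕ = 75000 + 50000 + 78000 + 40000 = 243000
Overall mean = 955000 / 243000 = 3.9300412

4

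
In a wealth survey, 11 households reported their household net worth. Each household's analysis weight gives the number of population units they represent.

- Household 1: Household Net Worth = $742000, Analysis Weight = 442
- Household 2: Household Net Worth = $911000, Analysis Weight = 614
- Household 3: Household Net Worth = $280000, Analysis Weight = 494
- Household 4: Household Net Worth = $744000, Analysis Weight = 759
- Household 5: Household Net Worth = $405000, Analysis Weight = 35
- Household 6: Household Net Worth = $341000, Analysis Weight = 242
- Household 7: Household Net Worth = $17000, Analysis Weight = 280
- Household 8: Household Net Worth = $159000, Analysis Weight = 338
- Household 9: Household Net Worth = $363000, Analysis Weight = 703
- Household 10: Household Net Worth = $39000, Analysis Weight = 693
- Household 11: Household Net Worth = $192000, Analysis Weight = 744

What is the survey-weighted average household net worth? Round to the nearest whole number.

Weighted sum = 742000×442 + 911000×614 + 280000×494 + 744000×759 + 405000×35 + 341000×242 + 17000×280 + 159000×338 + 363000×703 + 39000×693 + 192000×744
  = 327964000 + 559354000 + 138320000 + 564696000 + 14175000 + 82522000 + 4760000 + 53742000 + 255189000 + 27027000 + 142848000 = 2170597000
Sum of weights = 442 + 614 + 494 + 759 + 35 + 242 + 280 + 338 + 703 + 693 + 744 = 5344
Weighted mean = 2170597000 / 5344 = 406174.59

406175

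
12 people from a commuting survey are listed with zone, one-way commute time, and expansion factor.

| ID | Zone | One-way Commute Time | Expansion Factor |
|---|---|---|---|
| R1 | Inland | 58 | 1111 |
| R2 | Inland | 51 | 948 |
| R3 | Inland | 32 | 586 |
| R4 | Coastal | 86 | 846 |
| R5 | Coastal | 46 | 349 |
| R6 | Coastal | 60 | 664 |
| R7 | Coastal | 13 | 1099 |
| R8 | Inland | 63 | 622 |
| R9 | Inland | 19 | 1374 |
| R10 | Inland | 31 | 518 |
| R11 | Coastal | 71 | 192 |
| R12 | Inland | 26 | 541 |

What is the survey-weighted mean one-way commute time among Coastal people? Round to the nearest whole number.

Coastal rows: R4, R5, R6, R7, R11
Weighted sum = 86×846 + 46×349 + 60×664 + 13×1099 + 71×192
  = 156569
Sum of weights = 846 + 349 + 664 + 1099 + 192 = 3150
Weighted mean = 156569 / 3150 = 49.704444

50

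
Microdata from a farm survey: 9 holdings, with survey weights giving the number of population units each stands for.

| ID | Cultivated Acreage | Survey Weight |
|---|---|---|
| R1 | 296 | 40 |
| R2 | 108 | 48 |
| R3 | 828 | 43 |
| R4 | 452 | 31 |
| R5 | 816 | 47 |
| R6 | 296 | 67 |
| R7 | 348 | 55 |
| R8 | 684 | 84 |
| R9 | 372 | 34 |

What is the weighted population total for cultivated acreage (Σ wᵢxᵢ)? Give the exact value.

214068

Weighted total = 214068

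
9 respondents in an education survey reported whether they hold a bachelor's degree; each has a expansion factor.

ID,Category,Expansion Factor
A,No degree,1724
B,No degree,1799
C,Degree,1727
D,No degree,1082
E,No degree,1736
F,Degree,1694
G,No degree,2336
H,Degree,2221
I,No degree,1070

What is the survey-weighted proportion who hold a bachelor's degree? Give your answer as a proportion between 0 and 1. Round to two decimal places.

Sum of weights for 'Degree' = 1727 + 1694 + 2221 = 5642
Total weight = 1724 + 1799 + 1727 + 1082 + 1736 + 1694 + 2336 + 2221 + 1070 = 15389
Weighted proportion = 5642 / 15389 = 0.36662551

0.37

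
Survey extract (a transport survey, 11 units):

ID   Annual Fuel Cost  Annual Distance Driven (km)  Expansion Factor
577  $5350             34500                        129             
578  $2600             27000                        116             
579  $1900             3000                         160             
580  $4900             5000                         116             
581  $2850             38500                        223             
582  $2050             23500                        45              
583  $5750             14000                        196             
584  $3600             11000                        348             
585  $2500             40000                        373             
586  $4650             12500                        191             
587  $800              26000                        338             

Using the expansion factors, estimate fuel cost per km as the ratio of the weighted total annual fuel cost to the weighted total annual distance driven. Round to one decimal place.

Σ wᵢ·y = 5350×129 + 2600×116 + 1900×160 + 4900×116 + 2850×223 + 2050×45 + 5750×196 + 3600×348 + 2500×373 + 4650×191 + 800×338
  = 690150 + 301600 + 304000 + 568400 + 635550 + 92250 + 1127000 + 1252800 + 932500 + 888150 + 270400 = 7062800
Σ wᵢ·x = 34500×129 + 27000×116 + 3000×160 + 5000×116 + 38500×223 + 23500×45 + 14000×196 + 11000×348 + 40000×373 + 12500×191 + 26000×338
  = 4450500 + 3132000 + 480000 + 580000 + 8585500 + 1057500 + 2744000 + 3828000 + 14920000 + 2387500 + 8788000 = 50953000
Ratio = 7062800 / 50953000 = 0.13861402

0.1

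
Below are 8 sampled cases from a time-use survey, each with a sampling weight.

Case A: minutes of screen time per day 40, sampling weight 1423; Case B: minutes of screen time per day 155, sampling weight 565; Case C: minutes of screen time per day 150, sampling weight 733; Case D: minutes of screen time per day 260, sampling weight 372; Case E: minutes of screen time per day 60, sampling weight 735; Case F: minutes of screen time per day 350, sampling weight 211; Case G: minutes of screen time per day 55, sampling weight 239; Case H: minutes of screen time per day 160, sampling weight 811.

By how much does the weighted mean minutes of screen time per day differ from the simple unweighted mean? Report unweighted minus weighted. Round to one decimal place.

33.5

Unweighted sum = 40 + 155 + 150 + 260 + 60 + 350 + 55 + 160 = 1230
Unweighted mean = 1230 / 8 = 153.75
Weighted sum = 40×1423 + 155×565 + 150×733 + 260×372 + 60×735 + 350×211 + 55×239 + 160×811
  = 612020
Sum of weights = 5089
Weighted mean = 612020 / 5089 = 120.26331
Difference (unweighted minus weighted) = 33.486687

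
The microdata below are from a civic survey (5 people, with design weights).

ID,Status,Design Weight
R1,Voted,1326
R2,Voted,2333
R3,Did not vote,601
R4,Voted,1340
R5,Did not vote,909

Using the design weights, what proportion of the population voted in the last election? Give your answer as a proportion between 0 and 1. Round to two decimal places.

Sum of weights for 'Voted' = 1326 + 2333 + 1340 = 4999
Total weight = 1326 + 2333 + 601 + 1340 + 909 = 6509
Weighted proportion = 4999 / 6509 = 0.76801352

0.77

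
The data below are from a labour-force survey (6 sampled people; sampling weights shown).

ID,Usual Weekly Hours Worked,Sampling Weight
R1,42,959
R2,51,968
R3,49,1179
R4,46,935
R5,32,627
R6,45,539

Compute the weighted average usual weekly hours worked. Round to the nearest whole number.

Weighted sum = 234746
Sum of weights = 959 + 968 + 1179 + 935 + 627 + 539 = 5207
Weighted mean = 234746 / 5207 = 45.082773

45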